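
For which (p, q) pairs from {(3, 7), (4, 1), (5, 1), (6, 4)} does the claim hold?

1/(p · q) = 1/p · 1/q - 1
Testing each pair:
(3, 7): LHS = 1/21, RHS = -20/21 → fails
(4, 1): LHS = 1/4, RHS = -3/4 → fails
(5, 1): LHS = 1/5, RHS = -4/5 → fails
(6, 4): LHS = 1/24, RHS = -23/24 → fails

No pair satisfies the claim.

Answer: None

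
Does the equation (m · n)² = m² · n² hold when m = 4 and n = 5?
Substituting m = 4, n = 5:

LHS = (4 · 5)² = 400
RHS = 4² · 5² = 400

LHS = RHS, so the equation holds at this point.

Answer: Holds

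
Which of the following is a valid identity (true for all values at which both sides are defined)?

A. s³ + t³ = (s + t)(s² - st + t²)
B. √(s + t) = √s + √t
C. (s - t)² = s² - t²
A

A: holds — e.g. at (4, 6), both sides equal 280.
B: fails at (1, 5) — LHS = √(6) ≈ 2.449, RHS = 1 + √(5) ≈ 3.236.
C: fails at (0, 1) — LHS = 1, RHS = -1.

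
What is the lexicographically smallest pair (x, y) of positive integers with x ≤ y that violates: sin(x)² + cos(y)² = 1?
(x, y) = (1, 2)

Substituting (1, 2) into the claim:
LHS = sin(1)² + cos(2)² ≈ 0.8813
RHS = 1

Since LHS ≠ RHS, this pair disproves the claim, and no lexicographically smaller pair (x ≤ y, positive integers) does.

For instance (1, 7) is also a counterexample (LHS = cos(7)² + sin(1)² ≈ 1.276, RHS = 1), but it's lexicographically larger.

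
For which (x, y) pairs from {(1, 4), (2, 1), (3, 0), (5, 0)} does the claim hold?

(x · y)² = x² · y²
All pairs

Testing each pair:
(1, 4): LHS = 16, RHS = 16 → holds
(2, 1): LHS = 4, RHS = 4 → holds
(3, 0): LHS = 0, RHS = 0 → holds
(5, 0): LHS = 0, RHS = 0 → holds

Every pair satisfies the claim.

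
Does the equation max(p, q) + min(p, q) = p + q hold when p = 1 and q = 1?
Holds

Substituting p = 1, q = 1:

LHS = max(1, 1) + min(1, 1) = 2
RHS = 1 + 1 = 2

LHS = RHS, so the equation holds at this point.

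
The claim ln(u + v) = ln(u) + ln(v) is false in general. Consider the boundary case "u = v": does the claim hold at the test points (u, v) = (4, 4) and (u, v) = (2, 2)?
Only at (2, 2)

At (4, 4): LHS = ln(8) ≈ 2.079 ≠ RHS = 2·ln(4) ≈ 2.773
At (2, 2): LHS = ln(4) ≈ 1.386, RHS = 2·ln(2) ≈ 1.386 → equal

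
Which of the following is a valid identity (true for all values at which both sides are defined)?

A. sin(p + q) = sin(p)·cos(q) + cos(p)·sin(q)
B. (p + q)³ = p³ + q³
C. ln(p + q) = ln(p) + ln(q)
A: holds — e.g. at (1, 1), both sides equal sin(2) ≈ 0.9093.
B: fails at (3, 7) — LHS = 1000, RHS = 370.
C: fails at (6, 7) — LHS = ln(13) ≈ 2.565, RHS = ln(6) + ln(7) ≈ 3.738.

Answer: A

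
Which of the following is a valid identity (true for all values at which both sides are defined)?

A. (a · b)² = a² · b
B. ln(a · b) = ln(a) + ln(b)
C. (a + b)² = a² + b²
A: fails at (1, 4) — LHS = 16, RHS = 4.
B: holds — e.g. at (2, 7), both sides equal ln(14) ≈ 2.639.
C: fails at (3, 5) — LHS = 64, RHS = 34.

Answer: B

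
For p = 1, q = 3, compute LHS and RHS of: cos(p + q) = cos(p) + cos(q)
LHS = cos(1 + 3) = cos(4) ≈ -0.6536
RHS = cos(1) + cos(3) ≈ -0.4497

LHS ≠ RHS (they differ by about 0.204), so the equation does not hold here.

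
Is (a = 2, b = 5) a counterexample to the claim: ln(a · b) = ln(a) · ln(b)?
Yes

Substituting a = 2, b = 5:
LHS = ln(2 · 5) = ln(10) ≈ 2.303
RHS = ln(2) · ln(5) ≈ 1.116

Since LHS ≠ RHS, this pair disproves the claim.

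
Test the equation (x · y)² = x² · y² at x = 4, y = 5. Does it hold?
Substituting x = 4, y = 5:

LHS = (4 · 5)² = 400
RHS = 4² · 5² = 400

LHS = RHS, so the equation holds at this point.

Answer: Holds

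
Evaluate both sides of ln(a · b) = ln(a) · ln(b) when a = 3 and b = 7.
LHS = ln(3 · 7) = ln(21) ≈ 3.045
RHS = ln(3) · ln(7) ≈ 2.138

LHS ≠ RHS (they differ by about 0.9067), so the equation does not hold here.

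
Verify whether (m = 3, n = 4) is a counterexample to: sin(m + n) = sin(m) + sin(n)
Yes

Substituting m = 3, n = 4:
LHS = sin(3 + 4) = sin(7) ≈ 0.657
RHS = sin(3) + sin(4) ≈ -0.6157

Since LHS ≠ RHS, this pair disproves the claim.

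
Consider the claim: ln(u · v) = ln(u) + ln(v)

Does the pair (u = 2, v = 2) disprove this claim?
Substituting u = 2, v = 2:
LHS = ln(2 · 2) = ln(4) ≈ 1.386
RHS = ln(2) + ln(2) = 2·ln(2) ≈ 1.386

The sides agree, so this pair does not disprove the claim.

Answer: No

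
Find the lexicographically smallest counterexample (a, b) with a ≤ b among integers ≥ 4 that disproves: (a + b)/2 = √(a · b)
(a, b) = (4, 5)

Substituting (4, 5) into the claim:
LHS = (4 + 5)/2 = 9/2
RHS = √(4 · 5) = 2·√(5) ≈ 4.472

Since LHS ≠ RHS, this pair disproves the claim, and no lexicographically smaller pair (a ≤ b, integers ≥ 4) does.

For instance (9, 11) is also a counterexample (LHS = 10, RHS = 3·√(11) ≈ 9.95), but it's lexicographically larger.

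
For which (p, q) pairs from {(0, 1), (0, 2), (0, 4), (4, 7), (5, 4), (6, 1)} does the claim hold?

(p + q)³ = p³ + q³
(0, 1), (0, 2), (0, 4)

Testing each pair:
(0, 1): LHS = 1, RHS = 1 → holds
(0, 2): LHS = 8, RHS = 8 → holds
(0, 4): LHS = 64, RHS = 64 → holds
(4, 7): LHS = 1331, RHS = 407 → fails
(5, 4): LHS = 729, RHS = 189 → fails
(6, 1): LHS = 343, RHS = 217 → fails

3 of 6 pairs satisfy the claim.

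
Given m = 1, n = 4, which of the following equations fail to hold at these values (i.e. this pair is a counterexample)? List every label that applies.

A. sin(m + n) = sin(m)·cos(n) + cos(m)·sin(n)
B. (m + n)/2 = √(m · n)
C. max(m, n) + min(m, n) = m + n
Evaluating each claim at the given values:
A. LHS = sin(5) ≈ -0.9589, RHS = sin(1)·cos(4) + sin(4)·cos(1) ≈ -0.9589 → holds here (LHS = RHS)
B. LHS = 5/2, RHS = 2 → fails here (LHS ≠ RHS)
C. LHS = 5, RHS = 5 → holds here (LHS = RHS)

Answer: B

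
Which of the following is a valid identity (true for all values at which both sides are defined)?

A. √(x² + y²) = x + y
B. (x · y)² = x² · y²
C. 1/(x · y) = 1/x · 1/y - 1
A: fails at (1, 5) — LHS = √(26) ≈ 5.099, RHS = 6.
B: holds — e.g. at (0, 1), both sides equal 0.
C: fails at (4, 5) — LHS = 1/20, RHS = -19/20.

Answer: B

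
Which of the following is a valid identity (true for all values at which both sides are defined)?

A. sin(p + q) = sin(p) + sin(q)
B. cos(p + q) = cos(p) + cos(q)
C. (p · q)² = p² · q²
C

A: fails at (6, 7) — LHS = sin(13) ≈ 0.4202, RHS = sin(6) + sin(7) ≈ 0.3776.
B: fails at (5, 5) — LHS = cos(10) ≈ -0.8391, RHS = 2·cos(5) ≈ 0.5673.
C: holds — e.g. at (1, 2), both sides equal 4.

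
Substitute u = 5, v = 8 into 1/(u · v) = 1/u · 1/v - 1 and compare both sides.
LHS = 1/(5 · 8) = 1/40
RHS = 1/5 · 1/8 - 1 = -39/40

LHS ≠ RHS, so the equation does not hold here.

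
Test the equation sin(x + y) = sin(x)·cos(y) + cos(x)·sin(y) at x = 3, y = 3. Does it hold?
Holds

Substituting x = 3, y = 3:

LHS = sin(3 + 3) = sin(6) ≈ -0.2794
RHS = sin(3)·cos(3) + cos(3)·sin(3) = 2·sin(3)·cos(3) ≈ -0.2794

LHS = RHS, so the equation holds at this point.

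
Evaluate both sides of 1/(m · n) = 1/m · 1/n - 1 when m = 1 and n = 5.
LHS = 1/(1 · 5) = 1/5
RHS = 1/1 · 1/5 - 1 = -4/5

LHS ≠ RHS, so the equation does not hold here.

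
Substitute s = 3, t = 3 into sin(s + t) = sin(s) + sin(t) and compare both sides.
LHS = sin(3 + 3) = sin(6) ≈ -0.2794
RHS = sin(3) + sin(3) = 2·sin(3) ≈ 0.2822

LHS ≠ RHS (they differ by about 0.5617), so the equation does not hold here.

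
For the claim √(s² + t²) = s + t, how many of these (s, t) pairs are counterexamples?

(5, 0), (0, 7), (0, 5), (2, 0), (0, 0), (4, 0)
0

Testing each pair:
(5, 0): LHS = 5, RHS = 5 → satisfies claim
(0, 7): LHS = 7, RHS = 7 → satisfies claim
(0, 5): LHS = 5, RHS = 5 → satisfies claim
(2, 0): LHS = 2, RHS = 2 → satisfies claim
(0, 0): LHS = 0, RHS = 0 → satisfies claim
(4, 0): LHS = 4, RHS = 4 → satisfies claim

That makes 0 counterexamples.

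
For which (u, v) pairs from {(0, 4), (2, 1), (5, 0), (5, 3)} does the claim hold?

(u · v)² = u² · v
Testing each pair:
(0, 4): LHS = 0, RHS = 0 → holds
(2, 1): LHS = 4, RHS = 4 → holds
(5, 0): LHS = 0, RHS = 0 → holds
(5, 3): LHS = 225, RHS = 75 → fails

3 of 4 pairs satisfy the claim.

Answer: (0, 4), (2, 1), (5, 0)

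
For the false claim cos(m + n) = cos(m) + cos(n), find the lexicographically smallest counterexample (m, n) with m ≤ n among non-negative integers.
(m, n) = (0, 0)

Substituting (0, 0) into the claim:
LHS = cos(0 + 0) = 1
RHS = cos(0) + cos(0) = 2

Since LHS ≠ RHS, this pair disproves the claim, and no lexicographically smaller pair (m ≤ n, non-negative integers) does.

For instance (2, 3) is also a counterexample (LHS = cos(5) ≈ 0.2837, RHS = cos(3) + cos(2) ≈ -1.406), but it's lexicographically larger.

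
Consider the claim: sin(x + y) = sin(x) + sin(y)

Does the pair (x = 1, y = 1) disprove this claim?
Substituting x = 1, y = 1:
LHS = sin(1 + 1) = sin(2) ≈ 0.9093
RHS = sin(1) + sin(1) = 2·sin(1) ≈ 1.683

Since LHS ≠ RHS, this pair disproves the claim.

Answer: Yes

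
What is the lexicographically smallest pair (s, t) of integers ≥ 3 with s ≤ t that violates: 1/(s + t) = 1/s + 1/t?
(s, t) = (3, 3)

Substituting (3, 3) into the claim:
LHS = 1/(3 + 3) = 1/6
RHS = 1/3 + 1/3 = 2/3

Since LHS ≠ RHS, this pair disproves the claim, and no lexicographically smaller pair (s ≤ t, integers ≥ 3) does.

For instance (7, 8) is also a counterexample (LHS = 1/15, RHS = 15/56), but it's lexicographically larger.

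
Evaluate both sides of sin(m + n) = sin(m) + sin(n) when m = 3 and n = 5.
LHS = sin(3 + 5) = sin(8) ≈ 0.9894
RHS = sin(3) + sin(5) ≈ -0.8178

LHS ≠ RHS (they differ by about 1.807), so the equation does not hold here.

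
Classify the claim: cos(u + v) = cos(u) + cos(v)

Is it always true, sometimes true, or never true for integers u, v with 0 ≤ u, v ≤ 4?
The claim fails for every pair in the range. For instance at (u, v) = (3, 0): LHS = cos(3) ≈ -0.99, RHS = cos(3) + 1 ≈ 0.01001.

Answer: Never true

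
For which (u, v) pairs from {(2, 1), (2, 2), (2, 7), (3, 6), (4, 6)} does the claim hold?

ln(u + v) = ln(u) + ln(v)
Testing each pair:
(2, 1): LHS = ln(3) ≈ 1.099, RHS = ln(2) ≈ 0.6931 → fails
(2, 2): LHS = ln(4) ≈ 1.386, RHS = 2·ln(2) ≈ 1.386 → holds
(2, 7): LHS = ln(9) ≈ 2.197, RHS = ln(2) + ln(7) ≈ 2.639 → fails
(3, 6): LHS = ln(9) ≈ 2.197, RHS = ln(3) + ln(6) ≈ 2.89 → fails
(4, 6): LHS = ln(10) ≈ 2.303, RHS = ln(4) + ln(6) ≈ 3.178 → fails

1 of 5 pairs satisfies the claim.

Answer: (2, 2)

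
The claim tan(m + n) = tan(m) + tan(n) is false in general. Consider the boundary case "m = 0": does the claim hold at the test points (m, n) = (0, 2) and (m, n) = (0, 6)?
Yes, holds at both test points

At (0, 2): LHS = tan(2) ≈ -2.185, RHS = tan(2) ≈ -2.185 → equal
At (0, 6): LHS = tan(6) ≈ -0.291, RHS = tan(6) ≈ -0.291 → equal

So the claim does hold at both of these boundary points, even though it is not an identity.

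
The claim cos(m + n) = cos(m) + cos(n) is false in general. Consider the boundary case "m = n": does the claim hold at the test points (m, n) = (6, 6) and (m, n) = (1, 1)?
No, fails at both test points

At (6, 6): LHS = cos(12) ≈ 0.8439 ≠ RHS = 2·cos(6) ≈ 1.92
At (1, 1): LHS = cos(2) ≈ -0.4161 ≠ RHS = 2·cos(1) ≈ 1.081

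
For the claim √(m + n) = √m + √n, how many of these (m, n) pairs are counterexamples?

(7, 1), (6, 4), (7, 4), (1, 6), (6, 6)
5

Testing each pair:
(7, 1): LHS = 2·√(2) ≈ 2.828, RHS = 1 + √(7) ≈ 3.646 → counterexample
(6, 4): LHS = √(10) ≈ 3.162, RHS = 2 + √(6) ≈ 4.449 → counterexample
(7, 4): LHS = √(11) ≈ 3.317, RHS = 2 + √(7) ≈ 4.646 → counterexample
(1, 6): LHS = √(7) ≈ 2.646, RHS = 1 + √(6) ≈ 3.449 → counterexample
(6, 6): LHS = 2·√(3) ≈ 3.464, RHS = 2·√(6) ≈ 4.899 → counterexample

That makes 5 counterexamples.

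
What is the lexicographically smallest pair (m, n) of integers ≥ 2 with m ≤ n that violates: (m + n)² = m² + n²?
(m, n) = (2, 2)

Substituting (2, 2) into the claim:
LHS = (2 + 2)² = 16
RHS = 2² + 2² = 8

Since LHS ≠ RHS, this pair disproves the claim, and no lexicographically smaller pair (m ≤ n, integers ≥ 2) does.

For instance (5, 5) is also a counterexample (LHS = 100, RHS = 50), but it's lexicographically larger.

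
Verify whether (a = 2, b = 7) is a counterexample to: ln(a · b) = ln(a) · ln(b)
Yes

Substituting a = 2, b = 7:
LHS = ln(2 · 7) = ln(14) ≈ 2.639
RHS = ln(2) · ln(7) ≈ 1.349

Since LHS ≠ RHS, this pair disproves the claim.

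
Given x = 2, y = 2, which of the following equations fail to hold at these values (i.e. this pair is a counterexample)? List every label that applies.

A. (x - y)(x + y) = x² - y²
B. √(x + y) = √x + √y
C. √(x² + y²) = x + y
Evaluating each claim at the given values:
A. LHS = 0, RHS = 0 → holds here (LHS = RHS)
B. LHS = 2, RHS = 2·√(2) ≈ 2.828 → fails here (LHS ≠ RHS)
C. LHS = 2·√(2) ≈ 2.828, RHS = 4 → fails here (LHS ≠ RHS)

Answer: B, C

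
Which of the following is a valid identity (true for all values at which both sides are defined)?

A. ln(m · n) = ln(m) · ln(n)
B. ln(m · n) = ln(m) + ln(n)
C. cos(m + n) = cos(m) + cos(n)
A: fails at (4, 4) — LHS = ln(16) ≈ 2.773, RHS = ln(4)² ≈ 1.922.
B: holds — e.g. at (3, 7), both sides equal ln(21) ≈ 3.045.
C: fails at (1, 2) — LHS = cos(3) ≈ -0.99, RHS = cos(2) + cos(1) ≈ 0.1242.

Answer: B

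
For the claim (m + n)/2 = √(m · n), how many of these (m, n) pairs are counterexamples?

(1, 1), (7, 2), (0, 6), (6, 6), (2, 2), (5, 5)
2

Testing each pair:
(1, 1): LHS = 1, RHS = 1 → satisfies claim
(7, 2): LHS = 9/2, RHS = √(14) ≈ 3.742 → counterexample
(0, 6): LHS = 3, RHS = 0 → counterexample
(6, 6): LHS = 6, RHS = 6 → satisfies claim
(2, 2): LHS = 2, RHS = 2 → satisfies claim
(5, 5): LHS = 5, RHS = 5 → satisfies claim

That makes 2 counterexamples.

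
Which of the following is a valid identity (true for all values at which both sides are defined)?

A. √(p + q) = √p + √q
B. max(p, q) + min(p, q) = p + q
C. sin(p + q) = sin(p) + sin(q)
A: fails at (4, 5) — LHS = 3, RHS = 2 + √(5) ≈ 4.236.
B: holds — e.g. at (4, 4), both sides equal 8.
C: fails at (4, 6) — LHS = sin(10) ≈ -0.544, RHS = sin(4) + sin(6) ≈ -1.036.

Answer: B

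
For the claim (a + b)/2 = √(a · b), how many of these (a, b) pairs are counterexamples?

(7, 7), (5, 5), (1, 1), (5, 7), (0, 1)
Testing each pair:
(7, 7): LHS = 7, RHS = 7 → satisfies claim
(5, 5): LHS = 5, RHS = 5 → satisfies claim
(1, 1): LHS = 1, RHS = 1 → satisfies claim
(5, 7): LHS = 6, RHS = √(35) ≈ 5.916 → counterexample
(0, 1): LHS = 1/2, RHS = 0 → counterexample

That makes 2 counterexamples.

Answer: 2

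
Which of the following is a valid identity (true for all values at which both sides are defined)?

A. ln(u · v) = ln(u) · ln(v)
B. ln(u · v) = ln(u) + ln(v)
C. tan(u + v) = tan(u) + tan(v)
B

A: fails at (5, 8) — LHS = ln(40) ≈ 3.689, RHS = ln(5)·ln(8) ≈ 3.347.
B: holds — e.g. at (4, 4), both sides equal ln(16) ≈ 2.773.
C: fails at (1, 5) — LHS = tan(6) ≈ -0.291, RHS = tan(5) + tan(1) ≈ -1.823.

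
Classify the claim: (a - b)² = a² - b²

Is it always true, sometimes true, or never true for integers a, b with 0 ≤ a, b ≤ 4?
Sometimes true

It holds at (a, b) = (4, 0) (both sides equal 16), but fails at (a, b) = (0, 2) (LHS = 4, RHS = -4).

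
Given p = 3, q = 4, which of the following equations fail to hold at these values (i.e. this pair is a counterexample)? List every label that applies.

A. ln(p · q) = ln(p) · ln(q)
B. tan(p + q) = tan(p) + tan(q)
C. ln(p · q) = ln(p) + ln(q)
A, B

Evaluating each claim at the given values:
A. LHS = ln(12) ≈ 2.485, RHS = ln(3)·ln(4) ≈ 1.523 → fails here (LHS ≠ RHS)
B. LHS = tan(7) ≈ 0.8714, RHS = tan(3) + tan(4) ≈ 1.015 → fails here (LHS ≠ RHS)
C. LHS = ln(12) ≈ 2.485, RHS = ln(3) + ln(4) ≈ 2.485 → holds here (LHS = RHS)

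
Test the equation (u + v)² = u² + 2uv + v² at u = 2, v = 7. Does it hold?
Substituting u = 2, v = 7:

LHS = (2 + 7)² = 81
RHS = 2² + 2·2·7 + 7² = 81

LHS = RHS, so the equation holds at this point.

Answer: Holds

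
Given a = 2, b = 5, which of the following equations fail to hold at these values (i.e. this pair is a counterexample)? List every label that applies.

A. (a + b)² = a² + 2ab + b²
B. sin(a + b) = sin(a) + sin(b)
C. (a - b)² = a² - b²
B, C

Evaluating each claim at the given values:
A. LHS = 49, RHS = 49 → holds here (LHS = RHS)
B. LHS = sin(7) ≈ 0.657, RHS = sin(5) + sin(2) ≈ -0.04963 → fails here (LHS ≠ RHS)
C. LHS = 9, RHS = -21 → fails here (LHS ≠ RHS)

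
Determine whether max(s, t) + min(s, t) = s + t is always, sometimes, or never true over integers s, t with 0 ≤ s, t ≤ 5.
The identity holds for every pair in the range. For instance at (s, t) = (0, 3): both sides equal 3.

Answer: Always true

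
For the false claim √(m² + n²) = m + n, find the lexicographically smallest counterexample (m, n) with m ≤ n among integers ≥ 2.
Substituting (2, 2) into the claim:
LHS = √(2² + 2²) = 2·√(2) ≈ 2.828
RHS = 2 + 2 = 4

Since LHS ≠ RHS, this pair disproves the claim, and no lexicographically smaller pair (m ≤ n, integers ≥ 2) does.

For instance (2, 9) is also a counterexample (LHS = √(85) ≈ 9.22, RHS = 11), but it's lexicographically larger.

Answer: (m, n) = (2, 2)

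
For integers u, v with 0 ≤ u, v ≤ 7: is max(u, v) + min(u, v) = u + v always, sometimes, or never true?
Always true

The identity holds for every pair in the range. For instance at (u, v) = (2, 2): both sides equal 4.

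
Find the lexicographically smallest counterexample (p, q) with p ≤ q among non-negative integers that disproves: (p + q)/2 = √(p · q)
At (0, 0): both sides equal 0, so it holds there.

Substituting (0, 1) into the claim:
LHS = (0 + 1)/2 = 1/2
RHS = √(0 · 1) = 0

Since LHS ≠ RHS, this pair disproves the claim, and no lexicographically smaller pair (p ≤ q, non-negative integers) does.

For instance (0, 5) is also a counterexample (LHS = 5/2, RHS = 0), but it's lexicographically larger.

Answer: (p, q) = (0, 1)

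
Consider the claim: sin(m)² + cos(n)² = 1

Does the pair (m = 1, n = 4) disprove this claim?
Substituting m = 1, n = 4:
LHS = sin(1)² + cos(4)² ≈ 1.135
RHS = 1

Since LHS ≠ RHS, this pair disproves the claim.

Answer: Yes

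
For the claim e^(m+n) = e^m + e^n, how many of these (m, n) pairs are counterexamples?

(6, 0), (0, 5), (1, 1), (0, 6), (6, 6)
5

Testing each pair:
(6, 0): LHS = e^6 ≈ 403.4, RHS = 1 + e^6 ≈ 404.4 → counterexample
(0, 5): LHS = e^5 ≈ 148.4, RHS = 1 + e^5 ≈ 149.4 → counterexample
(1, 1): LHS = e^2 ≈ 7.389, RHS = 2·e ≈ 5.437 → counterexample
(0, 6): LHS = e^6 ≈ 403.4, RHS = 1 + e^6 ≈ 404.4 → counterexample
(6, 6): LHS = e^12 ≈ 162754.8, RHS = 2·e^6 ≈ 806.9 → counterexample

That makes 5 counterexamples.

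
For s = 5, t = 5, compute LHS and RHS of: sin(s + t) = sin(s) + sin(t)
LHS = sin(5 + 5) = sin(10) ≈ -0.544
RHS = sin(5) + sin(5) = 2·sin(5) ≈ -1.918

LHS ≠ RHS (they differ by about 1.374), so the equation does not hold here.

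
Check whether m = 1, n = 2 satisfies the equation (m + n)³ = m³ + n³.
Fails

Substituting m = 1, n = 2:

LHS = (1 + 2)³ = 27
RHS = 1³ + 2³ = 9

LHS ≠ RHS, so the equation does not hold at this point.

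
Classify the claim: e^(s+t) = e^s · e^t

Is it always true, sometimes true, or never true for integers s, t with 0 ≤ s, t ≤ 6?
The identity holds for every pair in the range. For instance at (s, t) = (3, 4): both sides equal e^7 ≈ 1097.

Answer: Always true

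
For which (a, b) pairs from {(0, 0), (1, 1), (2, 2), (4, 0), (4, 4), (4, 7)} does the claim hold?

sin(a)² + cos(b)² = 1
(0, 0), (1, 1), (2, 2), (4, 4)

Testing each pair:
(0, 0): LHS = 1, RHS = 1 → holds
(1, 1): LHS = cos(1)² + sin(1)² = 1, RHS = 1 → holds
(2, 2): LHS = cos(2)² + sin(2)² = 1, RHS = 1 → holds
(4, 0): LHS = sin(4)² + 1 ≈ 1.573, RHS = 1 → fails
(4, 4): LHS = cos(4)² + sin(4)² = 1, RHS = 1 → holds
(4, 7): LHS = cos(7)² + sin(4)² ≈ 1.141, RHS = 1 → fails

4 of 6 pairs satisfy the claim.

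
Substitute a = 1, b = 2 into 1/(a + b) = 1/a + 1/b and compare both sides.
LHS = 1/(1 + 2) = 1/3
RHS = 1/1 + 1/2 = 3/2

LHS ≠ RHS, so the equation does not hold here.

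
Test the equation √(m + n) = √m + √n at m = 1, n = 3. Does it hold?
Fails

Substituting m = 1, n = 3:

LHS = √(1 + 3) = 2
RHS = √1 + √3 = 1 + √(3) ≈ 2.732

LHS ≠ RHS, so the equation does not hold at this point.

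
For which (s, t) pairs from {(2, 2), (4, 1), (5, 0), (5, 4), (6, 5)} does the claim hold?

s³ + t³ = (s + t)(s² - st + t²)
Testing each pair:
(2, 2): LHS = 16, RHS = 16 → holds
(4, 1): LHS = 65, RHS = 65 → holds
(5, 0): LHS = 125, RHS = 125 → holds
(5, 4): LHS = 189, RHS = 189 → holds
(6, 5): LHS = 341, RHS = 341 → holds

Every pair satisfies the claim.

Answer: All pairs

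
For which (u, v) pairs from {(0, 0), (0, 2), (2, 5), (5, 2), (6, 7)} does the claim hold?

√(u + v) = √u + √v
Testing each pair:
(0, 0): LHS = 0, RHS = 0 → holds
(0, 2): LHS = √(2) ≈ 1.414, RHS = √(2) ≈ 1.414 → holds
(2, 5): LHS = √(7) ≈ 2.646, RHS = √(2) + √(5) ≈ 3.65 → fails
(5, 2): LHS = √(7) ≈ 2.646, RHS = √(2) + √(5) ≈ 3.65 → fails
(6, 7): LHS = √(13) ≈ 3.606, RHS = √(6) + √(7) ≈ 5.095 → fails

2 of 5 pairs satisfy the claim.

Answer: (0, 0), (0, 2)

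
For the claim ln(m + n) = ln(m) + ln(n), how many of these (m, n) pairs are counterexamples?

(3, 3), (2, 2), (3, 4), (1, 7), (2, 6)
Testing each pair:
(3, 3): LHS = ln(6) ≈ 1.792, RHS = 2·ln(3) ≈ 2.197 → counterexample
(2, 2): LHS = ln(4) ≈ 1.386, RHS = 2·ln(2) ≈ 1.386 → satisfies claim
(3, 4): LHS = ln(7) ≈ 1.946, RHS = ln(3) + ln(4) ≈ 2.485 → counterexample
(1, 7): LHS = ln(8) ≈ 2.079, RHS = ln(7) ≈ 1.946 → counterexample
(2, 6): LHS = ln(8) ≈ 2.079, RHS = ln(2) + ln(6) ≈ 2.485 → counterexample

That makes 4 counterexamples.

Answer: 4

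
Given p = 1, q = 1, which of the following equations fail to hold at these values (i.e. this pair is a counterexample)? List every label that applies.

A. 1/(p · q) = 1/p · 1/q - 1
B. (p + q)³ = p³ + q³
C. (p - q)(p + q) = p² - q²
Evaluating each claim at the given values:
A. LHS = 1, RHS = 0 → fails here (LHS ≠ RHS)
B. LHS = 8, RHS = 2 → fails here (LHS ≠ RHS)
C. LHS = 0, RHS = 0 → holds here (LHS = RHS)

Answer: A, B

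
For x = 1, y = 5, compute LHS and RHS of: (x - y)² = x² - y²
LHS = (1 - 5)² = 16
RHS = 1² - 5² = -24

LHS ≠ RHS, so the equation does not hold here.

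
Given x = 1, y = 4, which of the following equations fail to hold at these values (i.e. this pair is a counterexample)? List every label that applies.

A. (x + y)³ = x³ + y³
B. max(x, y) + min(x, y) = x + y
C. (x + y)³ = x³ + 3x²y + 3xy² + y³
A

Evaluating each claim at the given values:
A. LHS = 125, RHS = 65 → fails here (LHS ≠ RHS)
B. LHS = 5, RHS = 5 → holds here (LHS = RHS)
C. LHS = 125, RHS = 125 → holds here (LHS = RHS)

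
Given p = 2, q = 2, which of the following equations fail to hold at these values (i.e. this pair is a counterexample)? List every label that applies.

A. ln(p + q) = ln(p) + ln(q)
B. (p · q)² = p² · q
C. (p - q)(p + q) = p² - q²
Evaluating each claim at the given values:
A. LHS = ln(4) ≈ 1.386, RHS = 2·ln(2) ≈ 1.386 → holds here (LHS = RHS)
B. LHS = 16, RHS = 8 → fails here (LHS ≠ RHS)
C. LHS = 0, RHS = 0 → holds here (LHS = RHS)

Answer: B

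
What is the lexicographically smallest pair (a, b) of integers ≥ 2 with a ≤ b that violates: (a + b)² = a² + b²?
(a, b) = (2, 2)

Substituting (2, 2) into the claim:
LHS = (2 + 2)² = 16
RHS = 2² + 2² = 8

Since LHS ≠ RHS, this pair disproves the claim, and no lexicographically smaller pair (a ≤ b, integers ≥ 2) does.

For instance (2, 5) is also a counterexample (LHS = 49, RHS = 29), but it's lexicographically larger.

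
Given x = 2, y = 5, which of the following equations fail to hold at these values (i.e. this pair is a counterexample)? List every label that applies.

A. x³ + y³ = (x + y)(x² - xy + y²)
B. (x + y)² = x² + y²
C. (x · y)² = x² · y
Evaluating each claim at the given values:
A. LHS = 133, RHS = 133 → holds here (LHS = RHS)
B. LHS = 49, RHS = 29 → fails here (LHS ≠ RHS)
C. LHS = 100, RHS = 20 → fails here (LHS ≠ RHS)

Answer: B, C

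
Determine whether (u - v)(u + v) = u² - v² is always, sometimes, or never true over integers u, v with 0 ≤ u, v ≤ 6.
Always true

The identity holds for every pair in the range. For instance at (u, v) = (2, 3): both sides equal -5.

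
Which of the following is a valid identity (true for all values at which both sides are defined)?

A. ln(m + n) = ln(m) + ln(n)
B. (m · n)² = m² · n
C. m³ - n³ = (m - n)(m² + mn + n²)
C

A: fails at (4, 5) — LHS = ln(9) ≈ 2.197, RHS = ln(4) + ln(5) ≈ 2.996.
B: fails at (4, 5) — LHS = 400, RHS = 80.
C: holds — e.g. at (1, 3), both sides equal -26.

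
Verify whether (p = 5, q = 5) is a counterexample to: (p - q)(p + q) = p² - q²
No

Substituting p = 5, q = 5:
LHS = (5 - 5)(5 + 5) = 0
RHS = 5² - 5² = 0

The sides agree, so this pair does not disprove the claim.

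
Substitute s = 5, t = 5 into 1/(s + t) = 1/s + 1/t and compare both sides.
LHS = 1/(5 + 5) = 1/10
RHS = 1/5 + 1/5 = 2/5

LHS ≠ RHS, so the equation does not hold here.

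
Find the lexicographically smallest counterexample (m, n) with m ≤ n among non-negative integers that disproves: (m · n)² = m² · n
(m, n) = (1, 2)

At (0, 5): both sides equal 0, so it holds there.

Substituting (1, 2) into the claim:
LHS = (1 · 2)² = 4
RHS = 1² · 2 = 2

Since LHS ≠ RHS, this pair disproves the claim, and no lexicographically smaller pair (m ≤ n, non-negative integers) does.

For instance (4, 6) is also a counterexample (LHS = 576, RHS = 96), but it's lexicographically larger.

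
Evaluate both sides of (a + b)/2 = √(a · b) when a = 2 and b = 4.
LHS = (2 + 4)/2 = 3
RHS = √(2 · 4) = 2·√(2) ≈ 2.828

LHS ≠ RHS (they differ by about 0.1716), so the equation does not hold here.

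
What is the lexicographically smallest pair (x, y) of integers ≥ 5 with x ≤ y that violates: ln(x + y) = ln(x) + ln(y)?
(x, y) = (5, 5)

Substituting (5, 5) into the claim:
LHS = ln(5 + 5) = ln(10) ≈ 2.303
RHS = ln(5) + ln(5) = 2·ln(5) ≈ 3.219

Since LHS ≠ RHS, this pair disproves the claim, and no lexicographically smaller pair (x ≤ y, integers ≥ 5) does.

For instance (8, 8) is also a counterexample (LHS = ln(16) ≈ 2.773, RHS = 2·ln(8) ≈ 4.159), but it's lexicographically larger.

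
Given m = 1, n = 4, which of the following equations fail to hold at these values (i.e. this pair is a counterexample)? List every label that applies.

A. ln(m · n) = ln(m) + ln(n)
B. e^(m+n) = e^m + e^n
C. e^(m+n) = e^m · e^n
Evaluating each claim at the given values:
A. LHS = ln(4) ≈ 1.386, RHS = ln(4) ≈ 1.386 → holds here (LHS = RHS)
B. LHS = e^5 ≈ 148.4, RHS = e + e^4 ≈ 57.32 → fails here (LHS ≠ RHS)
C. LHS = e^5 ≈ 148.4, RHS = e^5 ≈ 148.4 → holds here (LHS = RHS)

Answer: B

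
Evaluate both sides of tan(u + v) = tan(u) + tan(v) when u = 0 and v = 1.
LHS = tan(0 + 1) = tan(1) ≈ 1.557
RHS = tan(0) + tan(1) = tan(1) ≈ 1.557

LHS = RHS: the two sides agree.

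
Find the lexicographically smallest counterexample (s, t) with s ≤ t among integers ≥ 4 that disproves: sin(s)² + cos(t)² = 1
Substituting (4, 5) into the claim:
LHS = sin(4)² + cos(5)² ≈ 0.6532
RHS = 1

Since LHS ≠ RHS, this pair disproves the claim, and no lexicographically smaller pair (s ≤ t, integers ≥ 4) does.

For instance (8, 10) is also a counterexample (LHS = cos(10)² + sin(8)² ≈ 1.683, RHS = 1), but it's lexicographically larger.

Answer: (s, t) = (4, 5)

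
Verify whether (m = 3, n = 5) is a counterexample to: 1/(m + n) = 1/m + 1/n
Yes

Substituting m = 3, n = 5:
LHS = 1/(3 + 5) = 1/8
RHS = 1/3 + 1/5 = 8/15

Since LHS ≠ RHS, this pair disproves the claim.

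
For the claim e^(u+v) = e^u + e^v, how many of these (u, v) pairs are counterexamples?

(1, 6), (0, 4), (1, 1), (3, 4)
Testing each pair:
(1, 6): LHS = e^7 ≈ 1097, RHS = e + e^6 ≈ 406.1 → counterexample
(0, 4): LHS = e^4 ≈ 54.6, RHS = 1 + e^4 ≈ 55.6 → counterexample
(1, 1): LHS = e^2 ≈ 7.389, RHS = 2·e ≈ 5.437 → counterexample
(3, 4): LHS = e^7 ≈ 1097, RHS = e^3 + e^4 ≈ 74.68 → counterexample

That makes 4 counterexamples.

Answer: 4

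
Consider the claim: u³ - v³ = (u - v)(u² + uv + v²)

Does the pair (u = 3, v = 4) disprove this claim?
No

Substituting u = 3, v = 4:
LHS = 3³ - 4³ = -37
RHS = (3 - 4)(3² + 3·4 + 4²) = -37

The sides agree, so this pair does not disprove the claim.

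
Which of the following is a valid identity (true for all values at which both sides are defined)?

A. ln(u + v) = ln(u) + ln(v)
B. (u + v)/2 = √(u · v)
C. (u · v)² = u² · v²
A: fails at (3, 4) — LHS = ln(7) ≈ 1.946, RHS = ln(3) + ln(4) ≈ 2.485.
B: fails at (6, 7) — LHS = 13/2, RHS = √(42) ≈ 6.481.
C: holds — e.g. at (4, 5), both sides equal 400.

Answer: C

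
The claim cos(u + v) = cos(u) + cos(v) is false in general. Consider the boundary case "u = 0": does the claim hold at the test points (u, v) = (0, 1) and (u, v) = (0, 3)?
No, fails at both test points

At (0, 1): LHS = cos(1) ≈ 0.5403 ≠ RHS = cos(1) + 1 ≈ 1.54
At (0, 3): LHS = cos(3) ≈ -0.99 ≠ RHS = cos(3) + 1 ≈ 0.01001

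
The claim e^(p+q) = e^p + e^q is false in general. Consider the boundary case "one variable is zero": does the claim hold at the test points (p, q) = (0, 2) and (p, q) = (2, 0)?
No, fails at both test points

At (0, 2): LHS = e^2 ≈ 7.389 ≠ RHS = 1 + e^2 ≈ 8.389
At (2, 0): LHS = e^2 ≈ 7.389 ≠ RHS = 1 + e^2 ≈ 8.389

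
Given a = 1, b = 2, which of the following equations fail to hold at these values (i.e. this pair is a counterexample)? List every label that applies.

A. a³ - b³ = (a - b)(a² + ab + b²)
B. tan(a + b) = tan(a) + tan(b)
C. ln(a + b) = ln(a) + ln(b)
Evaluating each claim at the given values:
A. LHS = -7, RHS = -7 → holds here (LHS = RHS)
B. LHS = tan(3) ≈ -0.1425, RHS = tan(2) + tan(1) ≈ -0.6276 → fails here (LHS ≠ RHS)
C. LHS = ln(3) ≈ 1.099, RHS = ln(2) ≈ 0.6931 → fails here (LHS ≠ RHS)

Answer: B, C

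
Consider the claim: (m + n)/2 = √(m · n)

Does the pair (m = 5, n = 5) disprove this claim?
No

Substituting m = 5, n = 5:
LHS = (5 + 5)/2 = 5
RHS = √(5 · 5) = 5

The sides agree, so this pair does not disprove the claim.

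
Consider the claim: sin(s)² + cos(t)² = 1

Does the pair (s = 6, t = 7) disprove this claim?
Substituting s = 6, t = 7:
LHS = sin(6)² + cos(7)² ≈ 0.6464
RHS = 1

Since LHS ≠ RHS, this pair disproves the claim.

Answer: Yes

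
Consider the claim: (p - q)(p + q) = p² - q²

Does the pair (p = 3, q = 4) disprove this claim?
Substituting p = 3, q = 4:
LHS = (3 - 4)(3 + 4) = -7
RHS = 3² - 4² = -7

The sides agree, so this pair does not disprove the claim.

Answer: No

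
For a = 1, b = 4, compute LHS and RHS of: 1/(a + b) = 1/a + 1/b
LHS = 1/(1 + 4) = 1/5
RHS = 1/1 + 1/4 = 5/4

LHS ≠ RHS, so the equation does not hold here.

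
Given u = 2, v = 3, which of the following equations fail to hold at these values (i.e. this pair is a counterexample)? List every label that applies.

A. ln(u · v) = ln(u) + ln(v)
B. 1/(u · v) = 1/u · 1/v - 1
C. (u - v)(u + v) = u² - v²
B

Evaluating each claim at the given values:
A. LHS = ln(6) ≈ 1.792, RHS = ln(2) + ln(3) ≈ 1.792 → holds here (LHS = RHS)
B. LHS = 1/6, RHS = -5/6 → fails here (LHS ≠ RHS)
C. LHS = -5, RHS = -5 → holds here (LHS = RHS)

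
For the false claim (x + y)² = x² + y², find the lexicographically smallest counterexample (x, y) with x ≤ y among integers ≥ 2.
(x, y) = (2, 2)

Substituting (2, 2) into the claim:
LHS = (2 + 2)² = 16
RHS = 2² + 2² = 8

Since LHS ≠ RHS, this pair disproves the claim, and no lexicographically smaller pair (x ≤ y, integers ≥ 2) does.

For instance (6, 8) is also a counterexample (LHS = 196, RHS = 100), but it's lexicographically larger.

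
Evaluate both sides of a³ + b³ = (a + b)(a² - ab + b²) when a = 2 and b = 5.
LHS = 2³ + 5³ = 133
RHS = (2 + 5)(2² - 2·5 + 5²) = 133

LHS = RHS: the two sides agree.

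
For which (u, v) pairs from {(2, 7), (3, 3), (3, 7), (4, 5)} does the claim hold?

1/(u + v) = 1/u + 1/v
Testing each pair:
(2, 7): LHS = 1/9, RHS = 9/14 → fails
(3, 3): LHS = 1/6, RHS = 2/3 → fails
(3, 7): LHS = 1/10, RHS = 10/21 → fails
(4, 5): LHS = 1/9, RHS = 9/20 → fails

No pair satisfies the claim.

Answer: None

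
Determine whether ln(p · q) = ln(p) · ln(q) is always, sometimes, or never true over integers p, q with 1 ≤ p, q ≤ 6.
Sometimes true

It holds at (p, q) = (1, 1) (both sides equal 0), but fails at (p, q) = (6, 5) (LHS = ln(30) ≈ 3.401, RHS = ln(5)·ln(6) ≈ 2.884).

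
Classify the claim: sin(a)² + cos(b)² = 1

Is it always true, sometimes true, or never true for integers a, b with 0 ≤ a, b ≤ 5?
Sometimes true

It holds at (a, b) = (3, 3) (both sides equal 1), but fails at (a, b) = (2, 1) (LHS = cos(1)² + sin(2)² ≈ 1.119, RHS = 1).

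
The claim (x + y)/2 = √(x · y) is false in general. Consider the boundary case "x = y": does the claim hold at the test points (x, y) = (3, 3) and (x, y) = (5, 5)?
Yes, holds at both test points

At (3, 3): LHS = 3, RHS = 3 → equal
At (5, 5): LHS = 5, RHS = 5 → equal

So the claim does hold at both of these boundary points, even though it is not an identity.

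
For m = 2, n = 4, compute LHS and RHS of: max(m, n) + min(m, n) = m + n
LHS = max(2, 4) + min(2, 4) = 6
RHS = 2 + 4 = 6

LHS = RHS: the two sides agree.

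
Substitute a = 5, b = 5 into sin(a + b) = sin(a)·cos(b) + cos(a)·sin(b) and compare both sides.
LHS = sin(5 + 5) = sin(10) ≈ -0.544
RHS = sin(5)·cos(5) + cos(5)·sin(5) = 2·sin(5)·cos(5) ≈ -0.544

LHS = RHS: the two sides agree.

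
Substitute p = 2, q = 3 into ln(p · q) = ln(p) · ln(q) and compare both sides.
LHS = ln(2 · 3) = ln(6) ≈ 1.792
RHS = ln(2) · ln(3) ≈ 0.7615

LHS ≠ RHS (they differ by about 1.03), so the equation does not hold here.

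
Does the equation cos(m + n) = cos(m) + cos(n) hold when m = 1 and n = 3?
Substituting m = 1, n = 3:

LHS = cos(1 + 3) = cos(4) ≈ -0.6536
RHS = cos(1) + cos(3) ≈ -0.4497

LHS ≠ RHS, so the equation does not hold at this point.

Answer: Fails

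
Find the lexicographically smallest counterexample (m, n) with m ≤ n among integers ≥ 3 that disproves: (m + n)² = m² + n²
Substituting (3, 3) into the claim:
LHS = (3 + 3)² = 36
RHS = 3² + 3² = 18

Since LHS ≠ RHS, this pair disproves the claim, and no lexicographically smaller pair (m ≤ n, integers ≥ 3) does.

For instance (7, 9) is also a counterexample (LHS = 256, RHS = 130), but it's lexicographically larger.

Answer: (m, n) = (3, 3)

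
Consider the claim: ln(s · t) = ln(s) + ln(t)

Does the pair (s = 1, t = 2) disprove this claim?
No

Substituting s = 1, t = 2:
LHS = ln(1 · 2) = ln(2) ≈ 0.6931
RHS = ln(1) + ln(2) = ln(2) ≈ 0.6931

The sides agree, so this pair does not disprove the claim.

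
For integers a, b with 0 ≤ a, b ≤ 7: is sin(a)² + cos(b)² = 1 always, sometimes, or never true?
Sometimes true

It holds at (a, b) = (5, 5) (both sides equal 1), but fails at (a, b) = (4, 7) (LHS = cos(7)² + sin(4)² ≈ 1.141, RHS = 1).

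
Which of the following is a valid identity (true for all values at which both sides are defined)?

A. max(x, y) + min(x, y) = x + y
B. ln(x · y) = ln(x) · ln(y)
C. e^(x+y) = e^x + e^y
A

A: holds — e.g. at (1, 2), both sides equal 3.
B: fails at (1, 3) — LHS = ln(3) ≈ 1.099, RHS = 0.
C: fails at (4, 6) — LHS = e^10 ≈ 22026.5, RHS = e^4 + e^6 ≈ 458.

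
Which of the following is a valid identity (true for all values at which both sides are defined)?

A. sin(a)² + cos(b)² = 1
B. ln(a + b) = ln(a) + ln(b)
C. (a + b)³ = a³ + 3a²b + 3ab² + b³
A: fails at (3, 7) — LHS = sin(3)² + cos(7)² ≈ 0.5883, RHS = 1.
B: fails at (4, 6) — LHS = ln(10) ≈ 2.303, RHS = ln(4) + ln(6) ≈ 3.178.
C: holds — e.g. at (6, 7), both sides equal 2197.

Answer: C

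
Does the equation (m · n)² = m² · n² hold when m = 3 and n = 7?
Holds

Substituting m = 3, n = 7:

LHS = (3 · 7)² = 441
RHS = 3² · 7² = 441

LHS = RHS, so the equation holds at this point.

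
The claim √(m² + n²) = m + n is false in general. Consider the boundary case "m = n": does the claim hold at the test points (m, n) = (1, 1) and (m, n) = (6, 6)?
No, fails at both test points

At (1, 1): LHS = √(2) ≈ 1.414 ≠ RHS = 2
At (6, 6): LHS = 6·√(2) ≈ 8.485 ≠ RHS = 12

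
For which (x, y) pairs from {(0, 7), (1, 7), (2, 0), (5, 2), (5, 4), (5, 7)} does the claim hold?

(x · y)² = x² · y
Testing each pair:
(0, 7): LHS = 0, RHS = 0 → holds
(1, 7): LHS = 49, RHS = 7 → fails
(2, 0): LHS = 0, RHS = 0 → holds
(5, 2): LHS = 100, RHS = 50 → fails
(5, 4): LHS = 400, RHS = 100 → fails
(5, 7): LHS = 1225, RHS = 175 → fails

2 of 6 pairs satisfy the claim.

Answer: (0, 7), (2, 0)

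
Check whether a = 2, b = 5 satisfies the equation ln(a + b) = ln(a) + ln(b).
Fails

Substituting a = 2, b = 5:

LHS = ln(2 + 5) = ln(7) ≈ 1.946
RHS = ln(2) + ln(5) ≈ 2.303

LHS ≠ RHS, so the equation does not hold at this point.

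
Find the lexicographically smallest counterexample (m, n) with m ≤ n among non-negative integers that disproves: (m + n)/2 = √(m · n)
(m, n) = (0, 1)

Substituting (0, 1) into the claim:
LHS = (0 + 1)/2 = 1/2
RHS = √(0 · 1) = 0

Since LHS ≠ RHS, this pair disproves the claim, and no lexicographically smaller pair (m ≤ n, non-negative integers) does.

For instance (3, 5) is also a counterexample (LHS = 4, RHS = √(15) ≈ 3.873), but it's lexicographically larger.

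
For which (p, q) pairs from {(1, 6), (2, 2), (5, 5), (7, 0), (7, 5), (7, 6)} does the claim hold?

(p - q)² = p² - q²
(2, 2), (5, 5), (7, 0)

Testing each pair:
(1, 6): LHS = 25, RHS = -35 → fails
(2, 2): LHS = 0, RHS = 0 → holds
(5, 5): LHS = 0, RHS = 0 → holds
(7, 0): LHS = 49, RHS = 49 → holds
(7, 5): LHS = 4, RHS = 24 → fails
(7, 6): LHS = 1, RHS = 13 → fails

3 of 6 pairs satisfy the claim.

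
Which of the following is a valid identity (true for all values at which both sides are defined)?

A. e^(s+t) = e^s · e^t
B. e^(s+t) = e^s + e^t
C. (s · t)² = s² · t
A: holds — e.g. at (3, 7), both sides equal e^10 ≈ 22026.5.
B: fails at (3, 5) — LHS = e^8 ≈ 2981, RHS = e^3 + e^5 ≈ 168.5.
C: fails at (3, 4) — LHS = 144, RHS = 36.

Answer: A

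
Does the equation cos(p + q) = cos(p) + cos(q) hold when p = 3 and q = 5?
Fails

Substituting p = 3, q = 5:

LHS = cos(3 + 5) = cos(8) ≈ -0.1455
RHS = cos(3) + cos(5) ≈ -0.7063

LHS ≠ RHS, so the equation does not hold at this point.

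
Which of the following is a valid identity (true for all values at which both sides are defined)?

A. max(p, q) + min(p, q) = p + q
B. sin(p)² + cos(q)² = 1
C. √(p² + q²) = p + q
A: holds — e.g. at (2, 4), both sides equal 6.
B: fails at (1, 4) — LHS = cos(4)² + sin(1)² ≈ 1.135, RHS = 1.
C: fails at (1, 1) — LHS = √(2) ≈ 1.414, RHS = 2.

Answer: A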